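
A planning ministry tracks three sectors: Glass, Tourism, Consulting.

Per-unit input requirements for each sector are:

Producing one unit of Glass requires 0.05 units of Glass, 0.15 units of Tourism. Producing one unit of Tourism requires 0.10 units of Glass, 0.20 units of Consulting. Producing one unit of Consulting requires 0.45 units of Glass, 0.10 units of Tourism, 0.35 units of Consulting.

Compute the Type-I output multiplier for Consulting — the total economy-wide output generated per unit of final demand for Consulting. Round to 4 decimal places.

m_3 = 2.7075

I − A =
  [   0.95    -0.10    -0.45]
  [  -0.15     1.00    -0.10]
  [   0.00    -0.20     0.65]
Cofactors of I−A, C_ij = (−1)^(i+j)·(minor ij) (rows/columns in the sector order above):
  C_11 = (1.00)(0.65) − (-0.10)(-0.20) = 0.6300
  C_12 = −[(-0.15)(0.65) − (-0.10)(0.00)] = 0.0975
  C_13 = (-0.15)(-0.20) − (1.00)(0.00) = 0.0300
  C_21 = −[(-0.10)(0.65) − (-0.45)(-0.20)] = 0.1550
  C_22 = (0.95)(0.65) − (-0.45)(0.00) = 0.6175
  C_23 = −[(0.95)(-0.20) − (-0.10)(0.00)] = 0.1900
  C_31 = (-0.10)(-0.10) − (-0.45)(1.00) = 0.4600
  C_32 = −[(0.95)(-0.10) − (-0.45)(-0.15)] = 0.1625
  C_33 = (0.95)(1.00) − (-0.10)(-0.15) = 0.9350
det(I−A) = Σ_j (I−A)_1j·C_1j = (0.95)(0.6300) + (-0.10)(0.0975) + (-0.45)(0.0300) = 0.57525
adj(I−A) = Cᵀ =
  [ 0.6300   0.1550   0.4600]
  [ 0.0975   0.6175   0.1625]
  [ 0.0300   0.1900   0.9350]
(I − A)⁻¹ = adj(I−A) / det(I−A) ≈
  [   1.09518     0.26945     0.79965]
  [   0.16949     1.07345     0.28249]
  [   0.05215     0.33029     1.62538]
The output multiplier for sector j is the column-j sum of the Leontief inverse (I − A)⁻¹ = adj(I−A) / det(I−A).
Column 3 of adj(I−A): (0.4600, 0.1625, 0.9350); det(I−A) = 0.57525.
m_3 = (0.4600 + 0.1625 + 0.9350) / 0.57525 = 1.5575 / 0.57525 ≈ 2.7075.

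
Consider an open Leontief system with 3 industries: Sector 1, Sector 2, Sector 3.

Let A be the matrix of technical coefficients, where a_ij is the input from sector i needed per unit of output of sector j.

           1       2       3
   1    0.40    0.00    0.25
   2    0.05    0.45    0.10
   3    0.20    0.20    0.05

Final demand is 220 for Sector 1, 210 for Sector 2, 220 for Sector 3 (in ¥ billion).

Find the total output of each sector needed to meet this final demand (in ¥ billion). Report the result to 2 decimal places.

I − A =
  [   0.60     0.00    -0.25]
  [  -0.05     0.55    -0.10]
  [  -0.20    -0.20     0.95]
Cofactors of I−A, C_ij = (−1)^(i+j)·(minor ij) (rows/columns in the sector order above):
  C_11 = (0.55)(0.95) − (-0.10)(-0.20) = 0.5025
  C_12 = −[(-0.05)(0.95) − (-0.10)(-0.20)] = 0.0675
  C_13 = (-0.05)(-0.20) − (0.55)(-0.20) = 0.1200
  C_21 = −[(0.00)(0.95) − (-0.25)(-0.20)] = 0.0500
  C_22 = (0.60)(0.95) − (-0.25)(-0.20) = 0.5200
  C_23 = −[(0.60)(-0.20) − (0.00)(-0.20)] = 0.1200
  C_31 = (0.00)(-0.10) − (-0.25)(0.55) = 0.1375
  C_32 = −[(0.60)(-0.10) − (-0.25)(-0.05)] = 0.0725
  C_33 = (0.60)(0.55) − (0.00)(-0.05) = 0.3300
det(I−A) = Σ_j (I−A)_1j·C_1j = (0.60)(0.5025) + (0.00)(0.0675) + (-0.25)(0.1200) = 0.2715
adj(I−A) = Cᵀ =
  [ 0.5025   0.0500   0.1375]
  [ 0.0675   0.5200   0.0725]
  [ 0.1200   0.1200   0.3300]
(I − A)⁻¹ = adj(I−A) / det(I−A) ≈
  [   1.8508     0.1842     0.5064]
  [   0.2486     1.9153     0.2670]
  [   0.4420     0.4420     1.2155]
x = (I − A)⁻¹ d = adj(I−A)·d / det(I−A), with det(I−A) = 0.2715:
  x_1 = (0.5025·220 + 0.0500·210 + 0.1375·220) / 0.2715 = 151.30 / 0.2715 ≈ 557.27
  x_2 = (0.0675·220 + 0.5200·210 + 0.0725·220) / 0.2715 = 140.00 / 0.2715 ≈ 515.65
  x_3 = (0.1200·220 + 0.1200·210 + 0.3300·220) / 0.2715 = 124.20 / 0.2715 ≈ 457.46

x_1 = 557.27, x_2 = 515.65, x_3 = 457.46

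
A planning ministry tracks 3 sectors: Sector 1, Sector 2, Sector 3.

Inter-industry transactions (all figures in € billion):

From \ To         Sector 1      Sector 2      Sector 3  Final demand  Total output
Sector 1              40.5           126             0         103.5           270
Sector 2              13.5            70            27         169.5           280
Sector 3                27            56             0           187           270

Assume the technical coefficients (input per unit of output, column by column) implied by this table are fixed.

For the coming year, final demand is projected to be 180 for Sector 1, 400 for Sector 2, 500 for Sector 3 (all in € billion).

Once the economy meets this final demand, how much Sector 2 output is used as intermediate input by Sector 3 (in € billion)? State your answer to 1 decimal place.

z_23 = 68.9

Technical coefficients a_ij = z_ij / X_j:
  a_11 = 40.5/270 = 0.15, a_21 = 13.5/270 = 0.05, a_31 = 27/270 = 0.10
  a_12 = 126/280 = 0.45, a_22 = 70/280 = 0.25, a_32 = 56/280 = 0.20
  a_13 = 0/270 = 0.00, a_23 = 27/270 = 0.10, a_33 = 0/270 = 0.00
I − A =
  [   0.85    -0.45     0.00]
  [  -0.05     0.75    -0.10]
  [  -0.10    -0.20     1.00]
Cofactors of I−A, C_ij = (−1)^(i+j)·(minor ij) (rows/columns in the sector order above):
  C_11 = (0.75)(1.00) − (-0.10)(-0.20) = 0.7300
  C_12 = −[(-0.05)(1.00) − (-0.10)(-0.10)] = 0.0600
  C_13 = (-0.05)(-0.20) − (0.75)(-0.10) = 0.0850
  C_21 = −[(-0.45)(1.00) − (0.00)(-0.20)] = 0.4500
  C_22 = (0.85)(1.00) − (0.00)(-0.10) = 0.8500
  C_23 = −[(0.85)(-0.20) − (-0.45)(-0.10)] = 0.2150
  C_31 = (-0.45)(-0.10) − (0.00)(0.75) = 0.0450
  C_32 = −[(0.85)(-0.10) − (0.00)(-0.05)] = 0.0850
  C_33 = (0.85)(0.75) − (-0.45)(-0.05) = 0.6150
det(I−A) = Σ_j (I−A)_1j·C_1j = (0.85)(0.7300) + (-0.45)(0.0600) + (0.00)(0.0850) = 0.5935
adj(I−A) = Cᵀ =
  [ 0.7300   0.4500   0.0450]
  [ 0.0600   0.8500   0.0850]
  [ 0.0850   0.2150   0.6150]
(I − A)⁻¹ = adj(I−A) / det(I−A) ≈
  [   1.2300     0.7582     0.0758]
  [   0.1011     1.4322     0.1432]
  [   0.1432     0.3623     1.0362]
First solve x = (I − A)⁻¹ d = adj(I−A)·d / det(I−A); in particular x_3 = (0.0850·180 + 0.2150·400 + 0.6150·500) / 0.5935 = 408.80 / 0.5935 ≈ 688.795.
Intermediate flow from 2 to 3: z_23 = a_23 · x_3 = 0.10 × 408.80 / 0.5935 = 40.88 / 0.5935 ≈ 68.9.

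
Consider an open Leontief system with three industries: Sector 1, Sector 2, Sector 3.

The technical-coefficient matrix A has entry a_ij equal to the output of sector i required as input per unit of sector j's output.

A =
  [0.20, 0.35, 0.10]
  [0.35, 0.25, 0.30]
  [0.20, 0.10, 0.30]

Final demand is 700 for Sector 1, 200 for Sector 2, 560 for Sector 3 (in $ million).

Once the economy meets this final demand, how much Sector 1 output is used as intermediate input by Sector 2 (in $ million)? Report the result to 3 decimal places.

I − A =
  [   0.80    -0.35    -0.10]
  [  -0.35     0.75    -0.30]
  [  -0.20    -0.10     0.70]
Cofactors of I−A, C_ij = (−1)^(i+j)·(minor ij) (rows/columns in the sector order above):
  C_11 = (0.75)(0.70) − (-0.30)(-0.10) = 0.4950
  C_12 = −[(-0.35)(0.70) − (-0.30)(-0.20)] = 0.3050
  C_13 = (-0.35)(-0.10) − (0.75)(-0.20) = 0.1850
  C_21 = −[(-0.35)(0.70) − (-0.10)(-0.10)] = 0.2550
  C_22 = (0.80)(0.70) − (-0.10)(-0.20) = 0.5400
  C_23 = −[(0.80)(-0.10) − (-0.35)(-0.20)] = 0.1500
  C_31 = (-0.35)(-0.30) − (-0.10)(0.75) = 0.1800
  C_32 = −[(0.80)(-0.30) − (-0.10)(-0.35)] = 0.2750
  C_33 = (0.80)(0.75) − (-0.35)(-0.35) = 0.4775
det(I−A) = Σ_j (I−A)_1j·C_1j = (0.80)(0.4950) + (-0.35)(0.3050) + (-0.10)(0.1850) = 0.27075
adj(I−A) = Cᵀ =
  [ 0.4950   0.2550   0.1800]
  [ 0.3050   0.5400   0.2750]
  [ 0.1850   0.1500   0.4775]
(I − A)⁻¹ = adj(I−A) / det(I−A) ≈
  [   1.8283     0.9418     0.6648]
  [   1.1265     1.9945     1.0157]
  [   0.6833     0.5540     1.7636]
First solve x = (I − A)⁻¹ d = adj(I−A)·d / det(I−A); in particular x_2 = (0.3050·700 + 0.5400·200 + 0.2750·560) / 0.27075 = 475.50 / 0.27075 ≈ 1756.23269.
Intermediate flow from 1 to 2: z_12 = a_12 · x_2 = 0.35 × 475.50 / 0.27075 = 166.425 / 0.27075 ≈ 614.681.

z_12 = 614.681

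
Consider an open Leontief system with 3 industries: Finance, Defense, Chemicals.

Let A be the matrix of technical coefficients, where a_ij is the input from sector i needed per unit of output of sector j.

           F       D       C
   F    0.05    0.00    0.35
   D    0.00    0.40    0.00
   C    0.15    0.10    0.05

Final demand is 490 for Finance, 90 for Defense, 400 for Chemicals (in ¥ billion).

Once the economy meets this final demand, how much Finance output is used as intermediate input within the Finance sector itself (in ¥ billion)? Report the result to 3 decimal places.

z_FF = 35.926

I − A =
  [   0.95     0.00    -0.35]
  [   0.00     0.60     0.00]
  [  -0.15    -0.10     0.95]
Cofactors of I−A, C_ij = (−1)^(i+j)·(minor ij) (rows/columns in the sector order above):
  C_11 = (0.60)(0.95) − (0.00)(-0.10) = 0.5700
  C_12 = −[(0.00)(0.95) − (0.00)(-0.15)] = 0.0000
  C_13 = (0.00)(-0.10) − (0.60)(-0.15) = 0.0900
  C_21 = −[(0.00)(0.95) − (-0.35)(-0.10)] = 0.0350
  C_22 = (0.95)(0.95) − (-0.35)(-0.15) = 0.8500
  C_23 = −[(0.95)(-0.10) − (0.00)(-0.15)] = 0.0950
  C_31 = (0.00)(0.00) − (-0.35)(0.60) = 0.2100
  C_32 = −[(0.95)(0.00) − (-0.35)(0.00)] = 0.0000
  C_33 = (0.95)(0.60) − (0.00)(0.00) = 0.5700
det(I−A) = Σ_j (I−A)_1j·C_1j = (0.95)(0.5700) + (0.00)(0.0000) + (-0.35)(0.0900) = 0.5100
adj(I−A) = Cᵀ =
  [ 0.5700   0.0350   0.2100]
  [ 0.0000   0.8500   0.0000]
  [ 0.0900   0.0950   0.5700]
(I − A)⁻¹ = adj(I−A) / det(I−A) ≈
  [   1.1176     0.0686     0.4118]
  [   0.0000     1.6667     0.0000]
  [   0.1765     0.1863     1.1176]
First solve x = (I − A)⁻¹ d = adj(I−A)·d / det(I−A); in particular x_F = (0.5700·490 + 0.0350·90 + 0.2100·400) / 0.5100 = 366.45 / 0.5100 ≈ 718.52941.
Intermediate flow from F to F: z_FF = a_FF · x_F = 0.05 × 366.45 / 0.5100 = 18.3225 / 0.5100 ≈ 35.926.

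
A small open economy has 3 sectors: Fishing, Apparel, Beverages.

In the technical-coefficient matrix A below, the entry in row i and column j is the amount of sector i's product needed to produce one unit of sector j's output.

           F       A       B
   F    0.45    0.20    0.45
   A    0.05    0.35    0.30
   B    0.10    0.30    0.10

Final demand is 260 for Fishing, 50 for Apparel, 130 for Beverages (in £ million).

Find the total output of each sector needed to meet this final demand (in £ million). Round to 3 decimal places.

I − A =
  [   0.55    -0.20    -0.45]
  [  -0.05     0.65    -0.30]
  [  -0.10    -0.30     0.90]
Cofactors of I−A, C_ij = (−1)^(i+j)·(minor ij) (rows/columns in the sector order above):
  C_11 = (0.65)(0.90) − (-0.30)(-0.30) = 0.4950
  C_12 = −[(-0.05)(0.90) − (-0.30)(-0.10)] = 0.0750
  C_13 = (-0.05)(-0.30) − (0.65)(-0.10) = 0.0800
  C_21 = −[(-0.20)(0.90) − (-0.45)(-0.30)] = 0.3150
  C_22 = (0.55)(0.90) − (-0.45)(-0.10) = 0.4500
  C_23 = −[(0.55)(-0.30) − (-0.20)(-0.10)] = 0.1850
  C_31 = (-0.20)(-0.30) − (-0.45)(0.65) = 0.3525
  C_32 = −[(0.55)(-0.30) − (-0.45)(-0.05)] = 0.1875
  C_33 = (0.55)(0.65) − (-0.20)(-0.05) = 0.3475
det(I−A) = Σ_j (I−A)_1j·C_1j = (0.55)(0.4950) + (-0.20)(0.0750) + (-0.45)(0.0800) = 0.22125
adj(I−A) = Cᵀ =
  [ 0.4950   0.3150   0.3525]
  [ 0.0750   0.4500   0.1875]
  [ 0.0800   0.1850   0.3475]
(I − A)⁻¹ = adj(I−A) / det(I−A) ≈
  [   2.2373     1.4237     1.5932]
  [   0.3390     2.0339     0.8475]
  [   0.3616     0.8362     1.5706]
x = (I − A)⁻¹ d = adj(I−A)·d / det(I−A), with det(I−A) = 0.22125:
  x_F = (0.4950·260 + 0.3150·50 + 0.3525·130) / 0.22125 = 190.275 / 0.22125 = 860.000
  x_A = (0.0750·260 + 0.4500·50 + 0.1875·130) / 0.22125 = 66.375 / 0.22125 = 300.000
  x_B = (0.0800·260 + 0.1850·50 + 0.3475·130) / 0.22125 = 75.225 / 0.22125 = 340.000

x_F = 860.000, x_A = 300.000, x_B = 340.000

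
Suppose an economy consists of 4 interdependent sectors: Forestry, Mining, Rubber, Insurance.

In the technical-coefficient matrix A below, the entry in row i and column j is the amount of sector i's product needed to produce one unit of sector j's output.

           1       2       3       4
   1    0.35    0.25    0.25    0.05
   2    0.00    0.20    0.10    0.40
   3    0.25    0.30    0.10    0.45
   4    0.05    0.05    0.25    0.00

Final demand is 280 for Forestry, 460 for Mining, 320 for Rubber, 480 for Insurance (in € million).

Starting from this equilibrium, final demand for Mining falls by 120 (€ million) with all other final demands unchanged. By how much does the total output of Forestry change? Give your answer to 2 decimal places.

Δx_1 = -121.18

I − A =
  [   0.65    -0.25    -0.25    -0.05]
  [   0.00     0.80    -0.10    -0.40]
  [  -0.25    -0.30     0.90    -0.45]
  [  -0.05    -0.05    -0.25     1.00]
Compute the cofactors C_ij = (−1)^(i+j)·(3×3 minor ij) of I−A; the adjugate is their transpose:
adj(I−A) = Cᵀ =
  [ 0.549750   0.283500   0.255250   0.255750]
  [ 0.070250   0.438375   0.134750   0.239500]
  [ 0.219000   0.277625   0.500000   0.347000]
  [ 0.085750   0.105500   0.144500   0.392250]
det(I−A) = Σ_j (I−A)_1j·C_1j = (0.65)(0.549750) + (-0.25)(0.070250) + (-0.25)(0.219000) + (-0.05)(0.085750) = 0.2807375
(I − A)⁻¹ = adj(I−A) / det(I−A) ≈
  [   1.9582     1.0098     0.9092     0.9110]
  [   0.2502     1.5615     0.4800     0.8531]
  [   0.7801     0.9889     1.7810     1.2360]
  [   0.3054     0.3758     0.5147     1.3972]
Δx = (I − A)⁻¹ Δd with Δd having -120 in the Mining component and 0 elsewhere.
So Δx_1 = L_12 · (-120), where L_12 = adj(I−A)_12 / det(I−A) = 0.283500 / 0.2807375.
Δx_1 = 0.283500 × (-120) / 0.2807375 = -34.02 / 0.2807375 ≈ -121.18.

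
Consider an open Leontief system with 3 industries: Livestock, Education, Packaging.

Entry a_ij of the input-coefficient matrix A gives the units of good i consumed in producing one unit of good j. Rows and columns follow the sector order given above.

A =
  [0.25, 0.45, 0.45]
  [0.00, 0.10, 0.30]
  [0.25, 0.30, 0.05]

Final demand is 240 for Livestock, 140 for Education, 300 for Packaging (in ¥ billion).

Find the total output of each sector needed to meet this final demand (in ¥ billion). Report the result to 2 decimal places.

x_1 = 967.18, x_2 = 386.32, x_3 = 692.31

I − A =
  [   0.75    -0.45    -0.45]
  [   0.00     0.90    -0.30]
  [  -0.25    -0.30     0.95]
Cofactors of I−A, C_ij = (−1)^(i+j)·(minor ij) (rows/columns in the sector order above):
  C_11 = (0.90)(0.95) − (-0.30)(-0.30) = 0.7650
  C_12 = −[(0.00)(0.95) − (-0.30)(-0.25)] = 0.0750
  C_13 = (0.00)(-0.30) − (0.90)(-0.25) = 0.2250
  C_21 = −[(-0.45)(0.95) − (-0.45)(-0.30)] = 0.5625
  C_22 = (0.75)(0.95) − (-0.45)(-0.25) = 0.6000
  C_23 = −[(0.75)(-0.30) − (-0.45)(-0.25)] = 0.3375
  C_31 = (-0.45)(-0.30) − (-0.45)(0.90) = 0.5400
  C_32 = −[(0.75)(-0.30) − (-0.45)(0.00)] = 0.2250
  C_33 = (0.75)(0.90) − (-0.45)(0.00) = 0.6750
det(I−A) = Σ_j (I−A)_1j·C_1j = (0.75)(0.7650) + (-0.45)(0.0750) + (-0.45)(0.2250) = 0.43875
adj(I−A) = Cᵀ =
  [ 0.7650   0.5625   0.5400]
  [ 0.0750   0.6000   0.2250]
  [ 0.2250   0.3375   0.6750]
(I − A)⁻¹ = adj(I−A) / det(I−A) ≈
  [   1.7436     1.2821     1.2308]
  [   0.1709     1.3675     0.5128]
  [   0.5128     0.7692     1.5385]
x = (I − A)⁻¹ d = adj(I−A)·d / det(I−A), with det(I−A) = 0.43875:
  x_1 = (0.7650·240 + 0.5625·140 + 0.5400·300) / 0.43875 = 424.35 / 0.43875 ≈ 967.18
  x_2 = (0.0750·240 + 0.6000·140 + 0.2250·300) / 0.43875 = 169.50 / 0.43875 ≈ 386.32
  x_3 = (0.2250·240 + 0.3375·140 + 0.6750·300) / 0.43875 = 303.75 / 0.43875 ≈ 692.31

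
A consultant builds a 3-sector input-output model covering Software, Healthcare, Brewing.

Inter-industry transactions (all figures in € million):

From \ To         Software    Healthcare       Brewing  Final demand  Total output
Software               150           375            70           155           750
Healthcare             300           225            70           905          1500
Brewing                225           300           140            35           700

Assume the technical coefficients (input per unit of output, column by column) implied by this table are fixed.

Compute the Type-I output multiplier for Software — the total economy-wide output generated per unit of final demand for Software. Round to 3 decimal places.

Technical coefficients a_ij = z_ij / X_j:
  a_11 = 150/750 = 0.20, a_21 = 300/750 = 0.40, a_31 = 225/750 = 0.30
  a_12 = 375/1500 = 0.25, a_22 = 225/1500 = 0.15, a_32 = 300/1500 = 0.20
  a_13 = 70/700 = 0.10, a_23 = 70/700 = 0.10, a_33 = 140/700 = 0.20
I − A =
  [   0.80    -0.25    -0.10]
  [  -0.40     0.85    -0.10]
  [  -0.30    -0.20     0.80]
Cofactors of I−A, C_ij = (−1)^(i+j)·(minor ij) (rows/columns in the sector order above):
  C_11 = (0.85)(0.80) − (-0.10)(-0.20) = 0.6600
  C_12 = −[(-0.40)(0.80) − (-0.10)(-0.30)] = 0.3500
  C_13 = (-0.40)(-0.20) − (0.85)(-0.30) = 0.3350
  C_21 = −[(-0.25)(0.80) − (-0.10)(-0.20)] = 0.2200
  C_22 = (0.80)(0.80) − (-0.10)(-0.30) = 0.6100
  C_23 = −[(0.80)(-0.20) − (-0.25)(-0.30)] = 0.2350
  C_31 = (-0.25)(-0.10) − (-0.10)(0.85) = 0.1100
  C_32 = −[(0.80)(-0.10) − (-0.10)(-0.40)] = 0.1200
  C_33 = (0.80)(0.85) − (-0.25)(-0.40) = 0.5800
det(I−A) = Σ_j (I−A)_1j·C_1j = (0.80)(0.6600) + (-0.25)(0.3500) + (-0.10)(0.3350) = 0.4070
adj(I−A) = Cᵀ =
  [ 0.6600   0.2200   0.1100]
  [ 0.3500   0.6100   0.1200]
  [ 0.3350   0.2350   0.5800]
(I − A)⁻¹ = adj(I−A) / det(I−A) ≈
  [   1.6216     0.5405     0.2703]
  [   0.8600     1.4988     0.2948]
  [   0.8231     0.5774     1.4251]
The output multiplier for sector j is the column-j sum of the Leontief inverse (I − A)⁻¹ = adj(I−A) / det(I−A).
Column 1 of adj(I−A): (0.6600, 0.3500, 0.3350); det(I−A) = 0.4070.
m_1 = (0.6600 + 0.3500 + 0.3350) / 0.4070 = 1.345 / 0.4070 ≈ 3.305.

m_1 = 3.305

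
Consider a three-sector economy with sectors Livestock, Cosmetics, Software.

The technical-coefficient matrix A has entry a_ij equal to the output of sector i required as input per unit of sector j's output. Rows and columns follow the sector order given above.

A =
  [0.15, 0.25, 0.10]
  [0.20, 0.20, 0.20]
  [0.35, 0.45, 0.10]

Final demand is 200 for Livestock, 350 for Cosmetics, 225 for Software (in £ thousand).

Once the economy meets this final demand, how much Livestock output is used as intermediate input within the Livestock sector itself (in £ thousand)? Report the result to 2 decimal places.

I − A =
  [   0.85    -0.25    -0.10]
  [  -0.20     0.80    -0.20]
  [  -0.35    -0.45     0.90]
Cofactors of I−A, C_ij = (−1)^(i+j)·(minor ij) (rows/columns in the sector order above):
  C_11 = (0.80)(0.90) − (-0.20)(-0.45) = 0.6300
  C_12 = −[(-0.20)(0.90) − (-0.20)(-0.35)] = 0.2500
  C_13 = (-0.20)(-0.45) − (0.80)(-0.35) = 0.3700
  C_21 = −[(-0.25)(0.90) − (-0.10)(-0.45)] = 0.2700
  C_22 = (0.85)(0.90) − (-0.10)(-0.35) = 0.7300
  C_23 = −[(0.85)(-0.45) − (-0.25)(-0.35)] = 0.4700
  C_31 = (-0.25)(-0.20) − (-0.10)(0.80) = 0.1300
  C_32 = −[(0.85)(-0.20) − (-0.10)(-0.20)] = 0.1900
  C_33 = (0.85)(0.80) − (-0.25)(-0.20) = 0.6300
det(I−A) = Σ_j (I−A)_1j·C_1j = (0.85)(0.6300) + (-0.25)(0.2500) + (-0.10)(0.3700) = 0.4360
adj(I−A) = Cᵀ =
  [ 0.6300   0.2700   0.1300]
  [ 0.2500   0.7300   0.1900]
  [ 0.3700   0.4700   0.6300]
(I − A)⁻¹ = adj(I−A) / det(I−A) ≈
  [   1.4450     0.6193     0.2982]
  [   0.5734     1.6743     0.4358]
  [   0.8486     1.0780     1.4450]
First solve x = (I − A)⁻¹ d = adj(I−A)·d / det(I−A); in particular x_L = (0.6300·200 + 0.2700·350 + 0.1300·225) / 0.4360 = 249.75 / 0.4360 ≈ 572.8211.
Intermediate flow from L to L: z_LL = a_LL · x_L = 0.15 × 249.75 / 0.4360 = 37.4625 / 0.4360 ≈ 85.92.

z_LL = 85.92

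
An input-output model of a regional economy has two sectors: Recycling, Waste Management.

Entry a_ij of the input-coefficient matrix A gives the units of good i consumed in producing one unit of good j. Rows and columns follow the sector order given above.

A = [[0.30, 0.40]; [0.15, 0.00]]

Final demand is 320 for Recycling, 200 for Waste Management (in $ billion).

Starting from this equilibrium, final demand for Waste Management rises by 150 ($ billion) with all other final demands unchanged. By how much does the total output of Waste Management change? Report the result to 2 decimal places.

Δx_W = 164.06

I − A =
  [   0.70    -0.40]
  [  -0.15     1.00]
det(I−A) = (0.70)(1.00) − (-0.40)(-0.15) = 0.6400
adj(I−A) = [[1.00, 0.40], [0.15, 0.70]]
(I − A)⁻¹ = adj(I−A) / det(I−A) ≈
  [   1.5625     0.6250]
  [   0.2344     1.0938]
Δx = (I − A)⁻¹ Δd with Δd having +150 in the Waste Management component and 0 elsewhere.
So Δx_W = L_WW · (+150), where L_WW = adj(I−A)_WW / det(I−A) = 0.70 / 0.6400.
Δx_W = 0.70 × (+150) / 0.6400 = 105.00 / 0.6400 ≈ 164.06.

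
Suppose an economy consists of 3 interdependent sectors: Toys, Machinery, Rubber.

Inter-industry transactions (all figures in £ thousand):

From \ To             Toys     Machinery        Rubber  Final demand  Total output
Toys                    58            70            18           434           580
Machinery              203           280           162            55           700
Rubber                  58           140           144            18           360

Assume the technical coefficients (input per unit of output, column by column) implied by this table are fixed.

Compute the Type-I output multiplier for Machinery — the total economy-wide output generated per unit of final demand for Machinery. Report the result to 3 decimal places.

Technical coefficients a_ij = z_ij / X_j:
  a_TT = 58/580 = 0.10, a_MT = 203/580 = 0.35, a_RT = 58/580 = 0.10
  a_TM = 70/700 = 0.10, a_MM = 280/700 = 0.40, a_RM = 140/700 = 0.20
  a_TR = 18/360 = 0.05, a_MR = 162/360 = 0.45, a_RR = 144/360 = 0.40
I − A =
  [   0.90    -0.10    -0.05]
  [  -0.35     0.60    -0.45]
  [  -0.10    -0.20     0.60]
Cofactors of I−A, C_ij = (−1)^(i+j)·(minor ij) (rows/columns in the sector order above):
  C_11 = (0.60)(0.60) − (-0.45)(-0.20) = 0.2700
  C_12 = −[(-0.35)(0.60) − (-0.45)(-0.10)] = 0.2550
  C_13 = (-0.35)(-0.20) − (0.60)(-0.10) = 0.1300
  C_21 = −[(-0.10)(0.60) − (-0.05)(-0.20)] = 0.0700
  C_22 = (0.90)(0.60) − (-0.05)(-0.10) = 0.5350
  C_23 = −[(0.90)(-0.20) − (-0.10)(-0.10)] = 0.1900
  C_31 = (-0.10)(-0.45) − (-0.05)(0.60) = 0.0750
  C_32 = −[(0.90)(-0.45) − (-0.05)(-0.35)] = 0.4225
  C_33 = (0.90)(0.60) − (-0.10)(-0.35) = 0.5050
det(I−A) = Σ_j (I−A)_1j·C_1j = (0.90)(0.2700) + (-0.10)(0.2550) + (-0.05)(0.1300) = 0.2110
adj(I−A) = Cᵀ =
  [ 0.2700   0.0700   0.0750]
  [ 0.2550   0.5350   0.4225]
  [ 0.1300   0.1900   0.5050]
(I − A)⁻¹ = adj(I−A) / det(I−A) ≈
  [   1.2796     0.3318     0.3555]
  [   1.2085     2.5355     2.0024]
  [   0.6161     0.9005     2.3934]
The output multiplier for sector j is the column-j sum of the Leontief inverse (I − A)⁻¹ = adj(I−A) / det(I−A).
Column M of adj(I−A): (0.0700, 0.5350, 0.1900); det(I−A) = 0.2110.
m_M = (0.0700 + 0.5350 + 0.1900) / 0.2110 = 0.795 / 0.2110 ≈ 3.768.

m_M = 3.768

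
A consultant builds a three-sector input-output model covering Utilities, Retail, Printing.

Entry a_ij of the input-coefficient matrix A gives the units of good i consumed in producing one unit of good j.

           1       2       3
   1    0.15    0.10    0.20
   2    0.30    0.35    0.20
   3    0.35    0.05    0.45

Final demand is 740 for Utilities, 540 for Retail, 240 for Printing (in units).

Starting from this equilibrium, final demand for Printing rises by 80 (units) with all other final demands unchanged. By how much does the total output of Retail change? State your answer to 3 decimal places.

Δx_2 = 82.373

I − A =
  [   0.85    -0.10    -0.20]
  [  -0.30     0.65    -0.20]
  [  -0.35    -0.05     0.55]
Cofactors of I−A, C_ij = (−1)^(i+j)·(minor ij) (rows/columns in the sector order above):
  C_11 = (0.65)(0.55) − (-0.20)(-0.05) = 0.3475
  C_12 = −[(-0.30)(0.55) − (-0.20)(-0.35)] = 0.2350
  C_13 = (-0.30)(-0.05) − (0.65)(-0.35) = 0.2425
  C_21 = −[(-0.10)(0.55) − (-0.20)(-0.05)] = 0.0650
  C_22 = (0.85)(0.55) − (-0.20)(-0.35) = 0.3975
  C_23 = −[(0.85)(-0.05) − (-0.10)(-0.35)] = 0.0775
  C_31 = (-0.10)(-0.20) − (-0.20)(0.65) = 0.1500
  C_32 = −[(0.85)(-0.20) − (-0.20)(-0.30)] = 0.2300
  C_33 = (0.85)(0.65) − (-0.10)(-0.30) = 0.5225
det(I−A) = Σ_j (I−A)_1j·C_1j = (0.85)(0.3475) + (-0.10)(0.2350) + (-0.20)(0.2425) = 0.223375
adj(I−A) = Cᵀ =
  [ 0.3475   0.0650   0.1500]
  [ 0.2350   0.3975   0.2300]
  [ 0.2425   0.0775   0.5225]
(I − A)⁻¹ = adj(I−A) / det(I−A) ≈
  [   1.5557     0.2910     0.6715]
  [   1.0520     1.7795     1.0297]
  [   1.0856     0.3470     2.3391]
Δx = (I − A)⁻¹ Δd with Δd having +80 in the Printing component and 0 elsewhere.
So Δx_2 = L_23 · (+80), where L_23 = adj(I−A)_23 / det(I−A) = 0.2300 / 0.223375.
Δx_2 = 0.2300 × (+80) / 0.223375 = 18.40 / 0.223375 ≈ 82.373.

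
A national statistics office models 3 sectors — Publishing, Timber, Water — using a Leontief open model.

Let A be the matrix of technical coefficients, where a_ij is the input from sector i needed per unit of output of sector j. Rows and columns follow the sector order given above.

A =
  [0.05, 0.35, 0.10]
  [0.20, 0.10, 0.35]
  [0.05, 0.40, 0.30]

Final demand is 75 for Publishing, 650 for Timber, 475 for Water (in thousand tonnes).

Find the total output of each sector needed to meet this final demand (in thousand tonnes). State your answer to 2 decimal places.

x_P = 811.66, x_T = 1528.75, x_W = 1610.12

I − A =
  [   0.95    -0.35    -0.10]
  [  -0.20     0.90    -0.35]
  [  -0.05    -0.40     0.70]
Cofactors of I−A, C_ij = (−1)^(i+j)·(minor ij) (rows/columns in the sector order above):
  C_11 = (0.90)(0.70) − (-0.35)(-0.40) = 0.4900
  C_12 = −[(-0.20)(0.70) − (-0.35)(-0.05)] = 0.1575
  C_13 = (-0.20)(-0.40) − (0.90)(-0.05) = 0.1250
  C_21 = −[(-0.35)(0.70) − (-0.10)(-0.40)] = 0.2850
  C_22 = (0.95)(0.70) − (-0.10)(-0.05) = 0.6600
  C_23 = −[(0.95)(-0.40) − (-0.35)(-0.05)] = 0.3975
  C_31 = (-0.35)(-0.35) − (-0.10)(0.90) = 0.2125
  C_32 = −[(0.95)(-0.35) − (-0.10)(-0.20)] = 0.3525
  C_33 = (0.95)(0.90) − (-0.35)(-0.20) = 0.7850
det(I−A) = Σ_j (I−A)_1j·C_1j = (0.95)(0.4900) + (-0.35)(0.1575) + (-0.10)(0.1250) = 0.397875
adj(I−A) = Cᵀ =
  [ 0.4900   0.2850   0.2125]
  [ 0.1575   0.6600   0.3525]
  [ 0.1250   0.3975   0.7850]
(I − A)⁻¹ = adj(I−A) / det(I−A) ≈
  [   1.2315     0.7163     0.5341]
  [   0.3959     1.6588     0.8860]
  [   0.3142     0.9991     1.9730]
x = (I − A)⁻¹ d = adj(I−A)·d / det(I−A), with det(I−A) = 0.397875:
  x_P = (0.4900·75 + 0.2850·650 + 0.2125·475) / 0.397875 = 322.9375 / 0.397875 ≈ 811.66
  x_T = (0.1575·75 + 0.6600·650 + 0.3525·475) / 0.397875 = 608.25 / 0.397875 ≈ 1528.75
  x_W = (0.1250·75 + 0.3975·650 + 0.7850·475) / 0.397875 = 640.625 / 0.397875 ≈ 1610.12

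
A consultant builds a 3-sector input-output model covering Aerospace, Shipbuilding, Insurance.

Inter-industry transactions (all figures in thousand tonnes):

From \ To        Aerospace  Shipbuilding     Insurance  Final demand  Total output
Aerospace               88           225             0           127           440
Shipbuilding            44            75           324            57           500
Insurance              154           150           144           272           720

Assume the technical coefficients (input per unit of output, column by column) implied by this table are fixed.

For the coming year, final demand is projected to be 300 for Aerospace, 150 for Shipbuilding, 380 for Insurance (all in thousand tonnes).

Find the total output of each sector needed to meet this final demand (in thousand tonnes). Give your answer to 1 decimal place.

Technical coefficients a_ij = z_ij / X_j:
  a_AA = 88/440 = 0.20, a_SA = 44/440 = 0.10, a_IA = 154/440 = 0.35
  a_AS = 225/500 = 0.45, a_SS = 75/500 = 0.15, a_IS = 150/500 = 0.30
  a_AI = 0/720 = 0.00, a_SI = 324/720 = 0.45, a_II = 144/720 = 0.20
I − A =
  [   0.80    -0.45     0.00]
  [  -0.10     0.85    -0.45]
  [  -0.35    -0.30     0.80]
Cofactors of I−A, C_ij = (−1)^(i+j)·(minor ij) (rows/columns in the sector order above):
  C_11 = (0.85)(0.80) − (-0.45)(-0.30) = 0.5450
  C_12 = −[(-0.10)(0.80) − (-0.45)(-0.35)] = 0.2375
  C_13 = (-0.10)(-0.30) − (0.85)(-0.35) = 0.3275
  C_21 = −[(-0.45)(0.80) − (0.00)(-0.30)] = 0.3600
  C_22 = (0.80)(0.80) − (0.00)(-0.35) = 0.6400
  C_23 = −[(0.80)(-0.30) − (-0.45)(-0.35)] = 0.3975
  C_31 = (-0.45)(-0.45) − (0.00)(0.85) = 0.2025
  C_32 = −[(0.80)(-0.45) − (0.00)(-0.10)] = 0.3600
  C_33 = (0.80)(0.85) − (-0.45)(-0.10) = 0.6350
det(I−A) = Σ_j (I−A)_1j·C_1j = (0.80)(0.5450) + (-0.45)(0.2375) + (0.00)(0.3275) = 0.329125
adj(I−A) = Cᵀ =
  [ 0.5450   0.3600   0.2025]
  [ 0.2375   0.6400   0.3600]
  [ 0.3275   0.3975   0.6350]
(I − A)⁻¹ = adj(I−A) / det(I−A) ≈
  [   1.6559     1.0938     0.6153]
  [   0.7216     1.9445     1.0938]
  [   0.9951     1.2077     1.9294]
x = (I − A)⁻¹ d = adj(I−A)·d / det(I−A), with det(I−A) = 0.329125:
  x_A = (0.5450·300 + 0.3600·150 + 0.2025·380) / 0.329125 = 294.45 / 0.329125 ≈ 894.6
  x_S = (0.2375·300 + 0.6400·150 + 0.3600·380) / 0.329125 = 304.05 / 0.329125 ≈ 923.8
  x_I = (0.3275·300 + 0.3975·150 + 0.6350·380) / 0.329125 = 399.175 / 0.329125 ≈ 1212.8

x_A = 894.6, x_S = 923.8, x_I = 1212.8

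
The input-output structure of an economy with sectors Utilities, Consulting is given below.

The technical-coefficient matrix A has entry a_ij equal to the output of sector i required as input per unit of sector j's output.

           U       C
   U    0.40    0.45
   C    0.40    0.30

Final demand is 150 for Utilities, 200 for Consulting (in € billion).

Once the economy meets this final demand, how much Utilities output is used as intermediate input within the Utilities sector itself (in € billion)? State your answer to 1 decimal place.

z_UU = 325.0

I − A =
  [   0.60    -0.45]
  [  -0.40     0.70]
det(I−A) = (0.60)(0.70) − (-0.45)(-0.40) = 0.2400
adj(I−A) = [[0.70, 0.45], [0.40, 0.60]]
(I − A)⁻¹ = adj(I−A) / det(I−A) ≈
  [   2.9167     1.8750]
  [   1.6667     2.5000]
First solve x = (I − A)⁻¹ d = adj(I−A)·d / det(I−A); in particular x_U = (0.70·150 + 0.45·200) / 0.2400 = 195.00 / 0.2400 = 812.500.
Intermediate flow from U to U: z_UU = a_UU · x_U = 0.40 × 195.00 / 0.2400 = 78.00 / 0.2400 = 325.0.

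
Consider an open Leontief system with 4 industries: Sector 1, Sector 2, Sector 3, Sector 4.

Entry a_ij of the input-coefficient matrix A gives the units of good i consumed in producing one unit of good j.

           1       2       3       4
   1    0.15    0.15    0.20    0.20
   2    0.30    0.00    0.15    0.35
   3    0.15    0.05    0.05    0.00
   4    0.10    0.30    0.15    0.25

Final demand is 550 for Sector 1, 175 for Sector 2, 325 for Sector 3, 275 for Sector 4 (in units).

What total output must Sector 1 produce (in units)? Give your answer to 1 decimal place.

x_1 = 1203.1

I − A =
  [   0.85    -0.15    -0.20    -0.20]
  [  -0.30     1.00    -0.15    -0.35]
  [  -0.15    -0.05     0.95     0.00]
  [  -0.10    -0.30    -0.15     0.75]
Compute the cofactors C_ij = (−1)^(i+j)·(3×3 minor ij) of I−A; the adjugate is their transpose:
adj(I−A) = Cᵀ =
  [ 0.604500   0.172875   0.192750   0.241875]
  [ 0.271750   0.559625   0.198250   0.333625]
  [ 0.109750   0.056750   0.471250   0.055750]
  [ 0.211250   0.258250   0.199250   0.722000]
det(I−A) = Σ_j (I−A)_1j·C_1j = (0.85)(0.604500) + (-0.15)(0.271750) + (-0.20)(0.109750) + (-0.20)(0.211250) = 0.4088625
(I − A)⁻¹ = adj(I−A) / det(I−A) ≈
  [   1.4785     0.4228     0.4714     0.5916]
  [   0.6646     1.3687     0.4849     0.8160]
  [   0.2684     0.1388     1.1526     0.1364]
  [   0.5167     0.6316     0.4873     1.7659]
x = (I − A)⁻¹ d = adj(I−A)·d / det(I−A), with det(I−A) = 0.4088625:
  x_1 = (0.604500·550 + 0.172875·175 + 0.192750·325 + 0.241875·275) / 0.4088625 = 491.8875 / 0.4088625 ≈ 1203.1
  x_2 = (0.271750·550 + 0.559625·175 + 0.198250·325 + 0.333625·275) / 0.4088625 = 403.575 / 0.4088625 ≈ 987.1
  x_3 = (0.109750·550 + 0.056750·175 + 0.471250·325 + 0.055750·275) / 0.4088625 = 238.78125 / 0.4088625 ≈ 584.0
  x_4 = (0.211250·550 + 0.258250·175 + 0.199250·325 + 0.722000·275) / 0.4088625 = 424.6875 / 0.4088625 ≈ 1038.7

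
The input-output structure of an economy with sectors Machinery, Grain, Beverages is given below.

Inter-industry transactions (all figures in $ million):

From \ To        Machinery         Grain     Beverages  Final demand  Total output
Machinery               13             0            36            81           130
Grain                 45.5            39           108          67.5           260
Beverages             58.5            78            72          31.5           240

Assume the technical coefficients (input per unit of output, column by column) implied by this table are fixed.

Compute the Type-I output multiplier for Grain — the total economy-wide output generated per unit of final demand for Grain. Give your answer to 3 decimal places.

Technical coefficients a_ij = z_ij / X_j:
  a_MM = 13/130 = 0.10, a_GM = 45.5/130 = 0.35, a_BM = 58.5/130 = 0.45
  a_MG = 0/260 = 0.00, a_GG = 39/260 = 0.15, a_BG = 78/260 = 0.30
  a_MB = 36/240 = 0.15, a_GB = 108/240 = 0.45, a_BB = 72/240 = 0.30
I − A =
  [   0.90     0.00    -0.15]
  [  -0.35     0.85    -0.45]
  [  -0.45    -0.30     0.70]
Cofactors of I−A, C_ij = (−1)^(i+j)·(minor ij) (rows/columns in the sector order above):
  C_11 = (0.85)(0.70) − (-0.45)(-0.30) = 0.4600
  C_12 = −[(-0.35)(0.70) − (-0.45)(-0.45)] = 0.4475
  C_13 = (-0.35)(-0.30) − (0.85)(-0.45) = 0.4875
  C_21 = −[(0.00)(0.70) − (-0.15)(-0.30)] = 0.0450
  C_22 = (0.90)(0.70) − (-0.15)(-0.45) = 0.5625
  C_23 = −[(0.90)(-0.30) − (0.00)(-0.45)] = 0.2700
  C_31 = (0.00)(-0.45) − (-0.15)(0.85) = 0.1275
  C_32 = −[(0.90)(-0.45) − (-0.15)(-0.35)] = 0.4575
  C_33 = (0.90)(0.85) − (0.00)(-0.35) = 0.7650
det(I−A) = Σ_j (I−A)_1j·C_1j = (0.90)(0.4600) + (0.00)(0.4475) + (-0.15)(0.4875) = 0.340875
adj(I−A) = Cᵀ =
  [ 0.4600   0.0450   0.1275]
  [ 0.4475   0.5625   0.4575]
  [ 0.4875   0.2700   0.7650]
(I − A)⁻¹ = adj(I−A) / det(I−A) ≈
  [   1.3495     0.1320     0.3740]
  [   1.3128     1.6502     1.3421]
  [   1.4301     0.7921     2.2442]
The output multiplier for sector j is the column-j sum of the Leontief inverse (I − A)⁻¹ = adj(I−A) / det(I−A).
Column G of adj(I−A): (0.0450, 0.5625, 0.2700); det(I−A) = 0.340875.
m_G = (0.0450 + 0.5625 + 0.2700) / 0.340875 = 0.8775 / 0.340875 ≈ 2.574.

m_G = 2.574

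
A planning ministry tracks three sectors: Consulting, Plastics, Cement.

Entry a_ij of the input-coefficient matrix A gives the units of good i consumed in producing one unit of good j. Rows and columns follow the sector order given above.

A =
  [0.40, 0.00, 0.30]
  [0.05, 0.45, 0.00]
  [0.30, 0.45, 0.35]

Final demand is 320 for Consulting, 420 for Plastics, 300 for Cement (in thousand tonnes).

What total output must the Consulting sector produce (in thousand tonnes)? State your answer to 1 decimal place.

x_1 = 1394.0

I − A =
  [   0.60     0.00    -0.30]
  [  -0.05     0.55     0.00]
  [  -0.30    -0.45     0.65]
Cofactors of I−A, C_ij = (−1)^(i+j)·(minor ij) (rows/columns in the sector order above):
  C_11 = (0.55)(0.65) − (0.00)(-0.45) = 0.3575
  C_12 = −[(-0.05)(0.65) − (0.00)(-0.30)] = 0.0325
  C_13 = (-0.05)(-0.45) − (0.55)(-0.30) = 0.1875
  C_21 = −[(0.00)(0.65) − (-0.30)(-0.45)] = 0.1350
  C_22 = (0.60)(0.65) − (-0.30)(-0.30) = 0.3000
  C_23 = −[(0.60)(-0.45) − (0.00)(-0.30)] = 0.2700
  C_31 = (0.00)(0.00) − (-0.30)(0.55) = 0.1650
  C_32 = −[(0.60)(0.00) − (-0.30)(-0.05)] = 0.0150
  C_33 = (0.60)(0.55) − (0.00)(-0.05) = 0.3300
det(I−A) = Σ_j (I−A)_1j·C_1j = (0.60)(0.3575) + (0.00)(0.0325) + (-0.30)(0.1875) = 0.15825
adj(I−A) = Cᵀ =
  [ 0.3575   0.1350   0.1650]
  [ 0.0325   0.3000   0.0150]
  [ 0.1875   0.2700   0.3300]
(I − A)⁻¹ = adj(I−A) / det(I−A) ≈
  [   2.2591     0.8531     1.0427]
  [   0.2054     1.8957     0.0948]
  [   1.1848     1.7062     2.0853]
x = (I − A)⁻¹ d = adj(I−A)·d / det(I−A), with det(I−A) = 0.15825:
  x_1 = (0.3575·320 + 0.1350·420 + 0.1650·300) / 0.15825 = 220.60 / 0.15825 ≈ 1394.0
  x_2 = (0.0325·320 + 0.3000·420 + 0.0150·300) / 0.15825 = 140.90 / 0.15825 ≈ 890.4
  x_3 = (0.1875·320 + 0.2700·420 + 0.3300·300) / 0.15825 = 272.40 / 0.15825 ≈ 1721.3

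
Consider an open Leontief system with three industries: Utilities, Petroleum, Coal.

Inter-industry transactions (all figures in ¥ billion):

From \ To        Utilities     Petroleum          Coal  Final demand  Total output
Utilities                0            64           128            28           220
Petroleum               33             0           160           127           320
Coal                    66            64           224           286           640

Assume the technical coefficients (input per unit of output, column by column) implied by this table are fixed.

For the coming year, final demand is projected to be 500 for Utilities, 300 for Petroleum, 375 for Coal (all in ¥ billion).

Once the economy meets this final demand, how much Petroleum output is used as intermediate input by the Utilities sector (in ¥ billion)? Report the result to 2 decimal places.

Technical coefficients a_ij = z_ij / X_j:
  a_11 = 0/220 = 0.00, a_21 = 33/220 = 0.15, a_31 = 66/220 = 0.30
  a_12 = 64/320 = 0.20, a_22 = 0/320 = 0.00, a_32 = 64/320 = 0.20
  a_13 = 128/640 = 0.20, a_23 = 160/640 = 0.25, a_33 = 224/640 = 0.35
I − A =
  [   1.00    -0.20    -0.20]
  [  -0.15     1.00    -0.25]
  [  -0.30    -0.20     0.65]
Cofactors of I−A, C_ij = (−1)^(i+j)·(minor ij) (rows/columns in the sector order above):
  C_11 = (1.00)(0.65) − (-0.25)(-0.20) = 0.6000
  C_12 = −[(-0.15)(0.65) − (-0.25)(-0.30)] = 0.1725
  C_13 = (-0.15)(-0.20) − (1.00)(-0.30) = 0.3300
  C_21 = −[(-0.20)(0.65) − (-0.20)(-0.20)] = 0.1700
  C_22 = (1.00)(0.65) − (-0.20)(-0.30) = 0.5900
  C_23 = −[(1.00)(-0.20) − (-0.20)(-0.30)] = 0.2600
  C_31 = (-0.20)(-0.25) − (-0.20)(1.00) = 0.2500
  C_32 = −[(1.00)(-0.25) − (-0.20)(-0.15)] = 0.2800
  C_33 = (1.00)(1.00) − (-0.20)(-0.15) = 0.9700
det(I−A) = Σ_j (I−A)_1j·C_1j = (1.00)(0.6000) + (-0.20)(0.1725) + (-0.20)(0.3300) = 0.4995
adj(I−A) = Cᵀ =
  [ 0.6000   0.1700   0.2500]
  [ 0.1725   0.5900   0.2800]
  [ 0.3300   0.2600   0.9700]
(I − A)⁻¹ = adj(I−A) / det(I−A) ≈
  [   1.2012     0.3403     0.5005]
  [   0.3453     1.1812     0.5606]
  [   0.6607     0.5205     1.9419]
First solve x = (I − A)⁻¹ d = adj(I−A)·d / det(I−A); in particular x_1 = (0.6000·500 + 0.1700·300 + 0.2500·375) / 0.4995 = 444.75 / 0.4995 ≈ 890.3904.
Intermediate flow from 2 to 1: z_21 = a_21 · x_1 = 0.15 × 444.75 / 0.4995 = 66.7125 / 0.4995 ≈ 133.56.

z_21 = 133.56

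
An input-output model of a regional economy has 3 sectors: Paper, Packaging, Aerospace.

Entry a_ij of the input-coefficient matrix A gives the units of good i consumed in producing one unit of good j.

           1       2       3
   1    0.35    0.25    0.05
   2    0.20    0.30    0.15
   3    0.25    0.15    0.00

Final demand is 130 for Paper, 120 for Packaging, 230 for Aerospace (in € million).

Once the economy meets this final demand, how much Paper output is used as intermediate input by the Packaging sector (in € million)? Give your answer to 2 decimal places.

z_12 = 89.08

I − A =
  [   0.65    -0.25    -0.05]
  [  -0.20     0.70    -0.15]
  [  -0.25    -0.15     1.00]
Cofactors of I−A, C_ij = (−1)^(i+j)·(minor ij) (rows/columns in the sector order above):
  C_11 = (0.70)(1.00) − (-0.15)(-0.15) = 0.6775
  C_12 = −[(-0.20)(1.00) − (-0.15)(-0.25)] = 0.2375
  C_13 = (-0.20)(-0.15) − (0.70)(-0.25) = 0.2050
  C_21 = −[(-0.25)(1.00) − (-0.05)(-0.15)] = 0.2575
  C_22 = (0.65)(1.00) − (-0.05)(-0.25) = 0.6375
  C_23 = −[(0.65)(-0.15) − (-0.25)(-0.25)] = 0.1600
  C_31 = (-0.25)(-0.15) − (-0.05)(0.70) = 0.0725
  C_32 = −[(0.65)(-0.15) − (-0.05)(-0.20)] = 0.1075
  C_33 = (0.65)(0.70) − (-0.25)(-0.20) = 0.4050
det(I−A) = Σ_j (I−A)_1j·C_1j = (0.65)(0.6775) + (-0.25)(0.2375) + (-0.05)(0.2050) = 0.37075
adj(I−A) = Cᵀ =
  [ 0.6775   0.2575   0.0725]
  [ 0.2375   0.6375   0.1075]
  [ 0.2050   0.1600   0.4050]
(I − A)⁻¹ = adj(I−A) / det(I−A) ≈
  [   1.8274     0.6945     0.1955]
  [   0.6406     1.7195     0.2900]
  [   0.5529     0.4316     1.0924]
First solve x = (I − A)⁻¹ d = adj(I−A)·d / det(I−A); in particular x_2 = (0.2375·130 + 0.6375·120 + 0.1075·230) / 0.37075 = 132.10 / 0.37075 ≈ 356.3048.
Intermediate flow from 1 to 2: z_12 = a_12 · x_2 = 0.25 × 132.10 / 0.37075 = 33.025 / 0.37075 ≈ 89.08.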